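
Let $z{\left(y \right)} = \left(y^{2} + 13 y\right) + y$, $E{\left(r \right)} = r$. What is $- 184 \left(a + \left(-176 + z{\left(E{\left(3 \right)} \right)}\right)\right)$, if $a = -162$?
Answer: $52808$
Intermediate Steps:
$z{\left(y \right)} = y^{2} + 14 y$
$- 184 \left(a + \left(-176 + z{\left(E{\left(3 \right)} \right)}\right)\right) = - 184 \left(-162 - \left(176 - 3 \left(14 + 3\right)\right)\right) = - 184 \left(-162 + \left(-176 + 3 \cdot 17\right)\right) = - 184 \left(-162 + \left(-176 + 51\right)\right) = - 184 \left(-162 - 125\right) = \left(-184\right) \left(-287\right) = 52808$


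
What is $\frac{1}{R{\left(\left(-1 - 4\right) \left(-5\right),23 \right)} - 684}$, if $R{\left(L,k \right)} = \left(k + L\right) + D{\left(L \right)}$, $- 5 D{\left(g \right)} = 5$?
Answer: $- \frac{1}{637} \approx -0.0015699$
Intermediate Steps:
$D{\left(g \right)} = -1$ ($D{\left(g \right)} = \left(- \frac{1}{5}\right) 5 = -1$)
$R{\left(L,k \right)} = -1 + L + k$ ($R{\left(L,k \right)} = \left(k + L\right) - 1 = \left(L + k\right) - 1 = -1 + L + k$)
$\frac{1}{R{\left(\left(-1 - 4\right) \left(-5\right),23 \right)} - 684} = \frac{1}{\left(-1 + \left(-1 - 4\right) \left(-5\right) + 23\right) - 684} = \frac{1}{\left(-1 - -25 + 23\right) - 684} = \frac{1}{\left(-1 + 25 + 23\right) - 684} = \frac{1}{47 - 684} = \frac{1}{-637} = - \frac{1}{637}$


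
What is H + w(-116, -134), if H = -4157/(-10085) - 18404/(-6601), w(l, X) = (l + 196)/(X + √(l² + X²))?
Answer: 223773217127/55986282485 + 10*√7853/841 ≈ 5.0506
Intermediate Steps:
w(l, X) = (196 + l)/(X + √(X² + l²))
H = 213044697/66571085 (H = -4157*(-1/10085) - 18404*(-1/6601) = 4157/10085 + 18404/6601 = 213044697/66571085 ≈ 3.2003)
H + w(-116, -134) = 213044697/66571085 + (196 - 116)/(-134 + √((-134)² + (-116)²)) = 213044697/66571085 + 80/(-134 + √(17956 + 13456)) = 213044697/66571085 + 80/(-134 + √31412) = 213044697/66571085 + 80/(-134 + 2*√7853)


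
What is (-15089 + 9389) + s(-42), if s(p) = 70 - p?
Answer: -5588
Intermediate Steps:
(-15089 + 9389) + s(-42) = (-15089 + 9389) + (70 - 1*(-42)) = -5700 + (70 + 42) = -5700 + 112 = -5588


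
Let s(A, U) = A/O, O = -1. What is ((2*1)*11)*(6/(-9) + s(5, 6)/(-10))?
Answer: -11/3 ≈ -3.6667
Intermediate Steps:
s(A, U) = -A (s(A, U) = A/(-1) = A*(-1) = -A)
((2*1)*11)*(6/(-9) + s(5, 6)/(-10)) = ((2*1)*11)*(6/(-9) - 1*5/(-10)) = (2*11)*(6*(-⅑) - 5*(-⅒)) = 22*(-⅔ + ½) = 22*(-⅙) = -11/3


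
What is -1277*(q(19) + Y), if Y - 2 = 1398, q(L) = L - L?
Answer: -1787800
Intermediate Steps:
q(L) = 0
Y = 1400 (Y = 2 + 1398 = 1400)
-1277*(q(19) + Y) = -1277*(0 + 1400) = -1277*1400 = -1787800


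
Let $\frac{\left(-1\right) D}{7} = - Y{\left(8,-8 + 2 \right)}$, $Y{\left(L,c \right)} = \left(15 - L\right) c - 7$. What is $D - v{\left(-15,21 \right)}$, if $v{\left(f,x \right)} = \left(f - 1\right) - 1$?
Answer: $-326$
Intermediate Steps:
$Y{\left(L,c \right)} = -7 + c \left(15 - L\right)$ ($Y{\left(L,c \right)} = c \left(15 - L\right) - 7 = -7 + c \left(15 - L\right)$)
$v{\left(f,x \right)} = -2 + f$ ($v{\left(f,x \right)} = \left(f - 1\right) - 1 = \left(-1 + f\right) - 1 = -2 + f$)
$D = -343$ ($D = - 7 \left(- (-7 + 15 \left(-8 + 2\right) - 8 \left(-8 + 2\right))\right) = - 7 \left(- (-7 + 15 \left(-6\right) - 8 \left(-6\right))\right) = - 7 \left(- (-7 - 90 + 48)\right) = - 7 \left(\left(-1\right) \left(-49\right)\right) = \left(-7\right) 49 = -343$)
$D - v{\left(-15,21 \right)} = -343 - \left(-2 - 15\right) = -343 - -17 = -343 + 17 = -326$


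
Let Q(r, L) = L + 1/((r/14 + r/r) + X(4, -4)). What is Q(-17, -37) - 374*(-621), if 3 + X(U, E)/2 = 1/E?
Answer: 10914192/47 ≈ 2.3222e+5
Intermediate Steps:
X(U, E) = -6 + 2/E
Q(r, L) = L + 1/(-11/2 + r/14) (Q(r, L) = L + 1/((r/14 + r/r) + (-6 + 2/(-4))) = L + 1/((r*(1/14) + 1) + (-6 + 2*(-1/4))) = L + 1/((r/14 + 1) + (-6 - 1/2)) = L + 1/((1 + r/14) - 13/2) = L + 1/(-11/2 + r/14))
Q(-17, -37) - 374*(-621) = (14 - 77*(-37) - 37*(-17))/(-77 - 17) - 374*(-621) = (14 + 2849 + 629)/(-94) + 232254 = -1/94*3492 + 232254 = -1746/47 + 232254 = 10914192/47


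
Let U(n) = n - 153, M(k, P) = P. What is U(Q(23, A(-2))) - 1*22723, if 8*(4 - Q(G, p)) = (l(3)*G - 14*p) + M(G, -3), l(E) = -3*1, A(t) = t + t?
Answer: -22870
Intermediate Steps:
A(t) = 2*t
l(E) = -3
Q(G, p) = 35/8 + 3*G/8 + 7*p/4 (Q(G, p) = 4 - ((-3*G - 14*p) - 3)/8 = 4 - ((-14*p - 3*G) - 3)/8 = 4 - (-3 - 14*p - 3*G)/8 = 4 + (3/8 + 3*G/8 + 7*p/4) = 35/8 + 3*G/8 + 7*p/4)
U(n) = -153 + n
U(Q(23, A(-2))) - 1*22723 = (-153 + (35/8 + (3/8)*23 + 7*(2*(-2))/4)) - 1*22723 = (-153 + (35/8 + 69/8 + (7/4)*(-4))) - 22723 = (-153 + (35/8 + 69/8 - 7)) - 22723 = (-153 + 6) - 22723 = -147 - 22723 = -22870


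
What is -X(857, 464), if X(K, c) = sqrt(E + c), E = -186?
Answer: -sqrt(278) ≈ -16.673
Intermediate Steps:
X(K, c) = sqrt(-186 + c)
-X(857, 464) = -sqrt(-186 + 464) = -sqrt(278)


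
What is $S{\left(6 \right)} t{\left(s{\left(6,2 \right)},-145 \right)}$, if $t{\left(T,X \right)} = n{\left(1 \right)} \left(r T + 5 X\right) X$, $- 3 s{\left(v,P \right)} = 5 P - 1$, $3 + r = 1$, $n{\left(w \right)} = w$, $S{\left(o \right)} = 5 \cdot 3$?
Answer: $1563825$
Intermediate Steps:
$S{\left(o \right)} = 15$
$r = -2$ ($r = -3 + 1 = -2$)
$s{\left(v,P \right)} = \frac{1}{3} - \frac{5 P}{3}$ ($s{\left(v,P \right)} = - \frac{5 P - 1}{3} = - \frac{-1 + 5 P}{3} = \frac{1}{3} - \frac{5 P}{3}$)
$t{\left(T,X \right)} = X \left(- 2 T + 5 X\right)$ ($t{\left(T,X \right)} = 1 \left(- 2 T + 5 X\right) X = \left(- 2 T + 5 X\right) X = X \left(- 2 T + 5 X\right)$)
$S{\left(6 \right)} t{\left(s{\left(6,2 \right)},-145 \right)} = 15 \left(- 145 \left(- 2 \left(\frac{1}{3} - \frac{10}{3}\right) + 5 \left(-145\right)\right)\right) = 15 \left(- 145 \left(- 2 \left(\frac{1}{3} - \frac{10}{3}\right) - 725\right)\right) = 15 \left(- 145 \left(\left(-2\right) \left(-3\right) - 725\right)\right) = 15 \left(- 145 \left(6 - 725\right)\right) = 15 \left(\left(-145\right) \left(-719\right)\right) = 15 \cdot 104255 = 1563825$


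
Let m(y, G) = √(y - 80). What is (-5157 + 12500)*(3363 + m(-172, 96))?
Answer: 24694509 + 44058*I*√7 ≈ 2.4694e+7 + 1.1657e+5*I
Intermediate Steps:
m(y, G) = √(-80 + y)
(-5157 + 12500)*(3363 + m(-172, 96)) = (-5157 + 12500)*(3363 + √(-80 - 172)) = 7343*(3363 + √(-252)) = 7343*(3363 + 6*I*√7) = 24694509 + 44058*I*√7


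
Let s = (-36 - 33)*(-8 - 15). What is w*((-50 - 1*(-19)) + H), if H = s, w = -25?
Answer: -38900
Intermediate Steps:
s = 1587 (s = -69*(-23) = 1587)
H = 1587
w*((-50 - 1*(-19)) + H) = -25*((-50 - 1*(-19)) + 1587) = -25*((-50 + 19) + 1587) = -25*(-31 + 1587) = -25*1556 = -38900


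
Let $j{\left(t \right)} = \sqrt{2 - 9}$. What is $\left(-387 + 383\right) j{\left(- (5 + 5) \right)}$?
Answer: $- 4 i \sqrt{7} \approx - 10.583 i$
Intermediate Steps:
$j{\left(t \right)} = i \sqrt{7}$ ($j{\left(t \right)} = \sqrt{-7} = i \sqrt{7}$)
$\left(-387 + 383\right) j{\left(- (5 + 5) \right)} = \left(-387 + 383\right) i \sqrt{7} = - 4 i \sqrt{7}$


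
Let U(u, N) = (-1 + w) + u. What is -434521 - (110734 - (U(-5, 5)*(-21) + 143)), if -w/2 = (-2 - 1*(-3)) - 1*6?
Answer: -545196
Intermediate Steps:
w = 10 (w = -2*((-2 - 1*(-3)) - 1*6) = -2*((-2 + 3) - 6) = -2*(1 - 6) = -2*(-5) = 10)
U(u, N) = 9 + u (U(u, N) = (-1 + 10) + u = 9 + u)
-434521 - (110734 - (U(-5, 5)*(-21) + 143)) = -434521 - (110734 - ((9 - 5)*(-21) + 143)) = -434521 - (110734 - (4*(-21) + 143)) = -434521 - (110734 - (-84 + 143)) = -434521 - (110734 - 1*59) = -434521 - (110734 - 59) = -434521 - 1*110675 = -434521 - 110675 = -545196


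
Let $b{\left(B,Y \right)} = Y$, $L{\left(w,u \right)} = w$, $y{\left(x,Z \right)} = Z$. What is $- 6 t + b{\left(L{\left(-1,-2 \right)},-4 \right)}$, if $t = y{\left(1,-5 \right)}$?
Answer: $26$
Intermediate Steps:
$t = -5$
$- 6 t + b{\left(L{\left(-1,-2 \right)},-4 \right)} = \left(-6\right) \left(-5\right) - 4 = 30 - 4 = 26$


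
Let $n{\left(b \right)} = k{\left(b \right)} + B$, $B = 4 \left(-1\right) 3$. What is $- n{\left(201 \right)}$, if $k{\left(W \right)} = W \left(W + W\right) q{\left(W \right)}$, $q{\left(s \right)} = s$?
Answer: $-16241190$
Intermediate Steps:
$k{\left(W \right)} = 2 W^{3}$ ($k{\left(W \right)} = W \left(W + W\right) W = W 2 W W = 2 W^{2} W = 2 W^{3}$)
$B = -12$ ($B = \left(-4\right) 3 = -12$)
$n{\left(b \right)} = -12 + 2 b^{3}$ ($n{\left(b \right)} = 2 b^{3} - 12 = -12 + 2 b^{3}$)
$- n{\left(201 \right)} = - (-12 + 2 \cdot 201^{3}) = - (-12 + 2 \cdot 8120601) = - (-12 + 16241202) = \left(-1\right) 16241190 = -16241190$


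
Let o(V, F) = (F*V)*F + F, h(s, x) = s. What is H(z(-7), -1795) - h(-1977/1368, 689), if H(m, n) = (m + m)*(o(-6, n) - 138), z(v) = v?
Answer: 123428786531/456 ≈ 2.7068e+8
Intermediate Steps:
o(V, F) = F + V*F**2 (o(V, F) = V*F**2 + F = F + V*F**2)
H(m, n) = 2*m*(-138 + n*(1 - 6*n)) (H(m, n) = (m + m)*(n*(1 + n*(-6)) - 138) = (2*m)*(n*(1 - 6*n) - 138) = (2*m)*(-138 + n*(1 - 6*n)) = 2*m*(-138 + n*(1 - 6*n)))
H(z(-7), -1795) - h(-1977/1368, 689) = 2*(-7)*(-138 - 1795*(1 - 6*(-1795))) - (-1977)/1368 = 2*(-7)*(-138 - 1795*(1 + 10770)) - (-1977)/1368 = 2*(-7)*(-138 - 1795*10771) - 1*(-659/456) = 2*(-7)*(-138 - 19333945) + 659/456 = 2*(-7)*(-19334083) + 659/456 = 270677162 + 659/456 = 123428786531/456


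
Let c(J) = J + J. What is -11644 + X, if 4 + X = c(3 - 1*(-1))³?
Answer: -11136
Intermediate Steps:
c(J) = 2*J
X = 508 (X = -4 + (2*(3 - 1*(-1)))³ = -4 + (2*(3 + 1))³ = -4 + (2*4)³ = -4 + 8³ = -4 + 512 = 508)
-11644 + X = -11644 + 508 = -11136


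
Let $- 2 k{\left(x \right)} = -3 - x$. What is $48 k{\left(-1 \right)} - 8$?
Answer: $40$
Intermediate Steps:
$k{\left(x \right)} = \frac{3}{2} + \frac{x}{2}$ ($k{\left(x \right)} = - \frac{-3 - x}{2} = \frac{3}{2} + \frac{x}{2}$)
$48 k{\left(-1 \right)} - 8 = 48 \left(\frac{3}{2} + \frac{1}{2} \left(-1\right)\right) - 8 = 48 \left(\frac{3}{2} - \frac{1}{2}\right) - 8 = 48 \cdot 1 - 8 = 48 - 8 = 40$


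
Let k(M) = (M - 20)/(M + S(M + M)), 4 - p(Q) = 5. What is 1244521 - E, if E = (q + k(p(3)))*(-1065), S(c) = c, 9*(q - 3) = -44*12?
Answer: 1192691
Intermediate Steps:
q = -167/3 (q = 3 + (-44*12)/9 = 3 + (⅑)*(-528) = 3 - 176/3 = -167/3 ≈ -55.667)
p(Q) = -1 (p(Q) = 4 - 1*5 = 4 - 5 = -1)
k(M) = (-20 + M)/(3*M) (k(M) = (M - 20)/(M + (M + M)) = (-20 + M)/(M + 2*M) = (-20 + M)/((3*M)) = (-20 + M)*(1/(3*M)) = (-20 + M)/(3*M))
E = 51830 (E = (-167/3 + (⅓)*(-20 - 1)/(-1))*(-1065) = (-167/3 + (⅓)*(-1)*(-21))*(-1065) = (-167/3 + 7)*(-1065) = -146/3*(-1065) = 51830)
1244521 - E = 1244521 - 1*51830 = 1244521 - 51830 = 1192691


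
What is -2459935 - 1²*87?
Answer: -2460022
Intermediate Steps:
-2459935 - 1²*87 = -2459935 - 87 = -2460022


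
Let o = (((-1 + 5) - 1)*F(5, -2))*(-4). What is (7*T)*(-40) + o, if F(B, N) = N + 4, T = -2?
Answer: 536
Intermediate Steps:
F(B, N) = 4 + N
o = -24 (o = (((-1 + 5) - 1)*(4 - 2))*(-4) = ((4 - 1)*2)*(-4) = (3*2)*(-4) = 6*(-4) = -24)
(7*T)*(-40) + o = (7*(-2))*(-40) - 24 = -14*(-40) - 24 = 560 - 24 = 536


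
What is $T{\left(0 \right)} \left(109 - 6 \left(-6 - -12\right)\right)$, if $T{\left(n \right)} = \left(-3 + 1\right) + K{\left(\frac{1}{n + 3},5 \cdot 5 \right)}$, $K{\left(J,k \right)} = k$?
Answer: $1679$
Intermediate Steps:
$T{\left(n \right)} = 23$ ($T{\left(n \right)} = \left(-3 + 1\right) + 5 \cdot 5 = -2 + 25 = 23$)
$T{\left(0 \right)} \left(109 - 6 \left(-6 - -12\right)\right) = 23 \left(109 - 6 \left(-6 - -12\right)\right) = 23 \left(109 - 6 \left(-6 + 12\right)\right) = 23 \left(109 - 36\right) = 23 \cdot 73 = 1679$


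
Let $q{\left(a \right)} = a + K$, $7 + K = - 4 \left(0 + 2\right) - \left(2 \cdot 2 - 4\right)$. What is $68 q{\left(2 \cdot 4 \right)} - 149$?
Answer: $-625$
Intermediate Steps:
$K = -15$ ($K = -7 - \left(-4 + 4 + 4 \left(0 + 2\right)\right) = -7 - 8 = -15$)
$q{\left(a \right)} = -15 + a$ ($q{\left(a \right)} = a - 15 = -15 + a$)
$68 q{\left(2 \cdot 4 \right)} - 149 = 68 \left(-15 + 2 \cdot 4\right) - 149 = 68 \left(-15 + 8\right) - 149 = 68 \left(-7\right) - 149 = -476 - 149 = -625$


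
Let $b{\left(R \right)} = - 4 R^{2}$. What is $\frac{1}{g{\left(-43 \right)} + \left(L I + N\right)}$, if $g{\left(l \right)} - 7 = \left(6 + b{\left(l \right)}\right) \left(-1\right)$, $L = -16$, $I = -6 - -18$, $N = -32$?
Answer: $\frac{1}{7173} \approx 0.00013941$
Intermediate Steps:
$I = 12$ ($I = -6 + 18 = 12$)
$g{\left(l \right)} = 1 + 4 l^{2}$ ($g{\left(l \right)} = 7 + \left(6 - 4 l^{2}\right) \left(-1\right) = 7 + \left(-6 + 4 l^{2}\right) = 1 + 4 l^{2}$)
$\frac{1}{g{\left(-43 \right)} + \left(L I + N\right)} = \frac{1}{\left(1 + 4 \left(-43\right)^{2}\right) - 224} = \frac{1}{\left(1 + 4 \cdot 1849\right) - 224} = \frac{1}{\left(1 + 7396\right) - 224} = \frac{1}{7397 - 224} = \frac{1}{7173}$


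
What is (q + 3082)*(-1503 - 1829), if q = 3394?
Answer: -21578032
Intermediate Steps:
(q + 3082)*(-1503 - 1829) = (3394 + 3082)*(-1503 - 1829) = 6476*(-3332) = -21578032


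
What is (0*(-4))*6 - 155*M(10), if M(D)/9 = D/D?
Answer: -1395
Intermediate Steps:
M(D) = 9 (M(D) = 9*(D/D) = 9*1 = 9)
(0*(-4))*6 - 155*M(10) = (0*(-4))*6 - 155*9 = 0*6 - 1395 = 0 - 1395 = -1395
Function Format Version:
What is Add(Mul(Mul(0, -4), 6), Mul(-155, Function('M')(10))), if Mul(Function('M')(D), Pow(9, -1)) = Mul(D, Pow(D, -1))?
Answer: -1395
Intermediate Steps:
Function('M')(D) = 9 (Function('M')(D) = Mul(9, Mul(D, Pow(D, -1))) = Mul(9, 1) = 9)
Add(Mul(Mul(0, -4), 6), Mul(-155, Function('M')(10))) = Add(Mul(Mul(0, -4), 6), Mul(-155, 9)) = Add(Mul(0, 6), -1395) = Add(0, -1395) = -1395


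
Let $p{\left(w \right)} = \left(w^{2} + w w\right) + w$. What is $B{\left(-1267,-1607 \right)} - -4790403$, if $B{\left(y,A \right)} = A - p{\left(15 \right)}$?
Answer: $4788331$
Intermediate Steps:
$p{\left(w \right)} = w + 2 w^{2}$ ($p{\left(w \right)} = \left(w^{2} + w^{2}\right) + w = 2 w^{2} + w = w + 2 w^{2}$)
$B{\left(y,A \right)} = -465 + A$ ($B{\left(y,A \right)} = A - 15 \left(1 + 2 \cdot 15\right) = A - 15 \left(1 + 30\right) = A - 15 \cdot 31 = A - 465 = -465 + A$)
$B{\left(-1267,-1607 \right)} - -4790403 = \left(-465 - 1607\right) - -4790403 = -2072 + 4790403 = 4788331$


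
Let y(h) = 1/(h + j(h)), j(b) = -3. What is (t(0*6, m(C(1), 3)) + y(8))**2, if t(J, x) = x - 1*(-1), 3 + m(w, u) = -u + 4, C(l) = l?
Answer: 16/25 ≈ 0.64000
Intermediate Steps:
y(h) = 1/(-3 + h) (y(h) = 1/(h - 3) = 1/(-3 + h))
m(w, u) = 1 - u (m(w, u) = -3 + (-u + 4) = -3 + (4 - u) = 1 - u)
t(J, x) = 1 + x (t(J, x) = x + 1 = 1 + x)
(t(0*6, m(C(1), 3)) + y(8))**2 = ((1 + (1 - 1*3)) + 1/(-3 + 8))**2 = ((1 + (1 - 3)) + 1/5)**2 = ((1 - 2) + 1/5)**2 = (-1 + 1/5)**2 = (-4/5)**2 = 16/25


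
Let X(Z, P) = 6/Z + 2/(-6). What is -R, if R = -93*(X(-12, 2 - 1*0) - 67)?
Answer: -12617/2 ≈ -6308.5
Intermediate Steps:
X(Z, P) = -1/3 + 6/Z (X(Z, P) = 6/Z + 2*(-1/6) = 6/Z - 1/3 = -1/3 + 6/Z)
R = 12617/2 (R = -93*((1/3)*(18 - 1*(-12))/(-12) - 67) = -93*((1/3)*(-1/12)*(18 + 12) - 67) = -93*((1/3)*(-1/12)*30 - 67) = -93*(-5/6 - 67) = -93*(-407/6) = 12617/2 ≈ 6308.5)
-R = -1*12617/2 = -12617/2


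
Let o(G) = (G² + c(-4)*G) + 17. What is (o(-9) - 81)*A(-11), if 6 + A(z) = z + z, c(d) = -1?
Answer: -728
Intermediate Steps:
A(z) = -6 + 2*z (A(z) = -6 + (z + z) = -6 + 2*z)
o(G) = 17 + G² - G (o(G) = (G² - G) + 17 = 17 + G² - G)
(o(-9) - 81)*A(-11) = ((17 + (-9)² - 1*(-9)) - 81)*(-6 + 2*(-11)) = ((17 + 81 + 9) - 81)*(-6 - 22) = (107 - 81)*(-28) = 26*(-28) = -728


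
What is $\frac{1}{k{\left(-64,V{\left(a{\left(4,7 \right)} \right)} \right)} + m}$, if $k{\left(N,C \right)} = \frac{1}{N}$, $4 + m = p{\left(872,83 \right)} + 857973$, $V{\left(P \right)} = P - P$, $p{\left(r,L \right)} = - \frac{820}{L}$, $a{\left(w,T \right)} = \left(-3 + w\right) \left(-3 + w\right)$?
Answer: $\frac{5312}{4557478765} \approx 1.1656 \cdot 10^{-6}$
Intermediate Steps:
$a{\left(w,T \right)} = \left(-3 + w\right)^{2}$
$V{\left(P \right)} = 0$
$m = \frac{71210607}{83}$ ($m = -4 + \left(- \frac{820}{83} + 857973\right) = -4 + \frac{71210939}{83} = \frac{71210607}{83} \approx 8.5796 \cdot 10^{5}$)
$\frac{1}{k{\left(-64,V{\left(a{\left(4,7 \right)} \right)} \right)} + m} = \frac{1}{\frac{1}{-64} + \frac{71210607}{83}} = \frac{1}{- \frac{1}{64} + \frac{71210607}{83}} = \frac{1}{\frac{4557478765}{5312}} = \frac{5312}{4557478765}$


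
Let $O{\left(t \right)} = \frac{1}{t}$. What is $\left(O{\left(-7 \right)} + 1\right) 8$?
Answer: $\frac{48}{7} \approx 6.8571$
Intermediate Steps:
$\left(O{\left(-7 \right)} + 1\right) 8 = \left(\frac{1}{-7} + 1\right) 8 = \left(- \frac{1}{7} + 1\right) 8 = \frac{6}{7} \cdot 8 = \frac{48}{7}$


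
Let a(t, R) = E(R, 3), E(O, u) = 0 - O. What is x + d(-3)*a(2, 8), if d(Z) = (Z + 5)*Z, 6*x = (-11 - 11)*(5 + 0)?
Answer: 89/3 ≈ 29.667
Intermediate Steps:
E(O, u) = -O
a(t, R) = -R
x = -55/3 (x = ((-11 - 11)*(5 + 0))/6 = (-22*5)/6 = (⅙)*(-110) = -55/3 ≈ -18.333)
d(Z) = Z*(5 + Z) (d(Z) = (5 + Z)*Z = Z*(5 + Z))
x + d(-3)*a(2, 8) = -55/3 + (-3*(5 - 3))*(-1*8) = -55/3 - 3*2*(-8) = -55/3 - 6*(-8) = -55/3 + 48 = 89/3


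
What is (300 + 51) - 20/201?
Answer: 70531/201 ≈ 350.90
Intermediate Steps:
(300 + 51) - 20/201 = 351 - 20*1/201 = 351 - 20/201 = 70531/201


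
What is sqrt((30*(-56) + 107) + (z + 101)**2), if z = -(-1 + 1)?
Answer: 2*sqrt(2157) ≈ 92.887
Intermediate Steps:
z = 0 (z = -1*0 = 0)
sqrt((30*(-56) + 107) + (z + 101)**2) = sqrt((30*(-56) + 107) + (0 + 101)**2) = sqrt((-1680 + 107) + 101**2) = sqrt(-1573 + 10201) = sqrt(8628) = 2*sqrt(2157)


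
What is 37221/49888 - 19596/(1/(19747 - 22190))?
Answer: 2388289658085/49888 ≈ 4.7873e+7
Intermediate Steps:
37221/49888 - 19596/(1/(19747 - 22190)) = 37221*(1/49888) - 19596/(1/(-2443)) = 37221/49888 - 19596/(-1/2443) = 37221/49888 - 19596*(-2443) = 37221/49888 + 47873028 = 2388289658085/49888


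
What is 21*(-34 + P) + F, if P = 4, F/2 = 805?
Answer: 980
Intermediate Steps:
F = 1610 (F = 2*805 = 1610)
21*(-34 + P) + F = 21*(-34 + 4) + 1610 = 21*(-30) + 1610 = -630 + 1610 = 980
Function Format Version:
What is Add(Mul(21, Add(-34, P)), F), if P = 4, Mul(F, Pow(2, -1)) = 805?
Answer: 980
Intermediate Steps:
F = 1610 (F = Mul(2, 805) = 1610)
Add(Mul(21, Add(-34, P)), F) = Add(Mul(21, Add(-34, 4)), 1610) = Add(Mul(21, -30), 1610) = Add(-630, 1610) = 980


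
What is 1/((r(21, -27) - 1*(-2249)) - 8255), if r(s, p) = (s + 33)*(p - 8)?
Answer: -1/7896 ≈ -0.00012665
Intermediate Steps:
r(s, p) = (-8 + p)*(33 + s) (r(s, p) = (33 + s)*(-8 + p) = (-8 + p)*(33 + s))
1/((r(21, -27) - 1*(-2249)) - 8255) = 1/(((-264 - 8*21 + 33*(-27) - 27*21) - 1*(-2249)) - 8255) = 1/(((-264 - 168 - 891 - 567) + 2249) - 8255) = 1/((-1890 + 2249) - 8255) = 1/(359 - 8255) = 1/(-7896) = -1/7896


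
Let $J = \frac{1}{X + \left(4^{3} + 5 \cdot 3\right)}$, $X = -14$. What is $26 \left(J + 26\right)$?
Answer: $\frac{3382}{5} \approx 676.4$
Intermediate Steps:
$J = \frac{1}{65}$ ($J = \frac{1}{-14 + \left(4^{3} + 5 \cdot 3\right)} = \frac{1}{-14 + \left(64 + 15\right)} = \frac{1}{-14 + 79} = \frac{1}{65} \approx 0.015385$)
$26 \left(J + 26\right) = 26 \left(\frac{1}{65} + 26\right) = 26 \cdot \frac{1691}{65} = \frac{3382}{5}$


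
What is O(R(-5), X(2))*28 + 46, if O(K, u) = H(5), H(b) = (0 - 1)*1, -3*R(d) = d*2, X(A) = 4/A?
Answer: 18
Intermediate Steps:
R(d) = -2*d/3 (R(d) = -d*2/3 = -2*d/3)
H(b) = -1 (H(b) = -1*1 = -1)
O(K, u) = -1
O(R(-5), X(2))*28 + 46 = -1*28 + 46 = -28 + 46 = 18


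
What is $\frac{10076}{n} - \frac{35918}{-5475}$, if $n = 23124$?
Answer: $\frac{73811161}{10550325} \approx 6.9961$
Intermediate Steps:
$\frac{10076}{n} - \frac{35918}{-5475} = \frac{10076}{23124} - \frac{35918}{-5475} = 10076 \cdot \frac{1}{23124} - - \frac{35918}{5475} = \frac{2519}{5781} + \frac{35918}{5475} = \frac{73811161}{10550325}$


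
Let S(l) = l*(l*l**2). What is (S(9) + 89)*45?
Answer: 299250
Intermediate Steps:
S(l) = l**4 (S(l) = l*l**3 = l**4)
(S(9) + 89)*45 = (9**4 + 89)*45 = (6561 + 89)*45 = 6650*45 = 299250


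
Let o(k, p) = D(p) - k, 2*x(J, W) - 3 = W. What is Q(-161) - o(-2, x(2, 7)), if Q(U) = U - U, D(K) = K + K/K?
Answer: -8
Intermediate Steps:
x(J, W) = 3/2 + W/2
D(K) = 1 + K (D(K) = K + 1 = 1 + K)
o(k, p) = 1 + p - k (o(k, p) = (1 + p) - k = 1 + p - k)
Q(U) = 0
Q(-161) - o(-2, x(2, 7)) = 0 - (1 + (3/2 + (½)*7) - 1*(-2)) = 0 - (1 + (3/2 + 7/2) + 2) = 0 - (1 + 5 + 2) = 0 - 1*8 = 0 - 8 = -8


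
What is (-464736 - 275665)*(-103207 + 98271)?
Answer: 3654619336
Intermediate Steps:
(-464736 - 275665)*(-103207 + 98271) = -740401*(-4936) = 3654619336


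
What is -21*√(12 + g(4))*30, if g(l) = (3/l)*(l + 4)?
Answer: -1890*√2 ≈ -2672.9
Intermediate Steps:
g(l) = 3*(4 + l)/l (g(l) = (3/l)*(4 + l) = 3*(4 + l)/l)
-21*√(12 + g(4))*30 = -21*√(12 + (3 + 12/4))*30 = -21*√(12 + (3 + 12*(¼)))*30 = -21*√(12 + (3 + 3))*30 = -21*√(12 + 6)*30 = -63*√2*30 = -1890*√2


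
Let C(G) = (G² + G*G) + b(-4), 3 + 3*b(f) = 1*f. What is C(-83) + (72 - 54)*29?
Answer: 42893/3 ≈ 14298.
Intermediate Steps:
b(f) = -1 + f/3 (b(f) = -1 + (1*f)/3 = -1 + f/3)
C(G) = -7/3 + 2*G² (C(G) = (G² + G*G) + (-1 + (⅓)*(-4)) = (G² + G²) + (-1 - 4/3) = 2*G² - 7/3 = -7/3 + 2*G²)
C(-83) + (72 - 54)*29 = (-7/3 + 2*(-83)²) + (72 - 54)*29 = (-7/3 + 2*6889) + 18*29 = (-7/3 + 13778) + 522 = 41327/3 + 522 = 42893/3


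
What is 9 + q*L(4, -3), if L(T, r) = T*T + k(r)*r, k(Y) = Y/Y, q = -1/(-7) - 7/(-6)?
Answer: 1093/42 ≈ 26.024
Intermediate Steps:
q = 55/42 (q = -1*(-⅐) - 7*(-⅙) = ⅐ + 7/6 = 55/42 ≈ 1.3095)
k(Y) = 1
L(T, r) = r + T² (L(T, r) = T*T + 1*r = T² + r = r + T²)
9 + q*L(4, -3) = 9 + 55*(-3 + 4²)/42 = 9 + 55*(-3 + 16)/42 = 9 + (55/42)*13 = 9 + 715/42 = 1093/42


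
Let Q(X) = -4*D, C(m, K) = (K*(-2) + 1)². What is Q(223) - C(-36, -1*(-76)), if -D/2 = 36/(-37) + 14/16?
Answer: -843666/37 ≈ -22802.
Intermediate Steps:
D = 29/148 (D = -2*(36/(-37) + 14/16) = -2*(36*(-1/37) + 14*(1/16)) = -2*(-36/37 + 7/8) = -2*(-29/296) = 29/148 ≈ 0.19595)
C(m, K) = (1 - 2*K)² (C(m, K) = (-2*K + 1)² = (1 - 2*K)²)
Q(X) = -29/37 (Q(X) = -4*29/148 = -29/37)
Q(223) - C(-36, -1*(-76)) = -29/37 - (-1 + 2*(-1*(-76)))² = -29/37 - (-1 + 2*76)² = -29/37 - (-1 + 152)² = -29/37 - 1*151² = -29/37 - 1*22801 = -29/37 - 22801 = -843666/37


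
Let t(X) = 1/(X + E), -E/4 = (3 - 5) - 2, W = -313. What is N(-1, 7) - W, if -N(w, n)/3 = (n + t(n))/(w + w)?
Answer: 7442/23 ≈ 323.57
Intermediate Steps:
E = 16 (E = -4*((3 - 5) - 2) = -4*(-2 - 2) = -4*(-4) = 16)
t(X) = 1/(16 + X) (t(X) = 1/(X + 16) = 1/(16 + X))
N(w, n) = -3*(n + 1/(16 + n))/(2*w) (N(w, n) = -3*(n + 1/(16 + n))/(w + w) = -3*(n + 1/(16 + n))/(2*w))
N(-1, 7) - W = (3/2)*(-1 - 1*7*(16 + 7))/(-1*(16 + 7)) - 1*(-313) = (3/2)*(-1)*(-1 - 1*7*23)/23 + 313 = (3/2)*(-1)*(1/23)*(-1 - 161) + 313 = (3/2)*(-1)*(1/23)*(-162) + 313 = 243/23 + 313 = 7442/23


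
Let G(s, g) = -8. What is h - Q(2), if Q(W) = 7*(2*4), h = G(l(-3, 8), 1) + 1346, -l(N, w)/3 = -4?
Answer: 1282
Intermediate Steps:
l(N, w) = 12 (l(N, w) = -3*(-4) = 12)
h = 1338 (h = -8 + 1346 = 1338)
Q(W) = 56 (Q(W) = 7*8 = 56)
h - Q(2) = 1338 - 1*56 = 1338 - 56 = 1282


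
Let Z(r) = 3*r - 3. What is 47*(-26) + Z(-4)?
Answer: -1237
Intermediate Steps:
Z(r) = -3 + 3*r
47*(-26) + Z(-4) = 47*(-26) + (-3 + 3*(-4)) = -1222 + (-3 - 12) = -1222 - 15 = -1237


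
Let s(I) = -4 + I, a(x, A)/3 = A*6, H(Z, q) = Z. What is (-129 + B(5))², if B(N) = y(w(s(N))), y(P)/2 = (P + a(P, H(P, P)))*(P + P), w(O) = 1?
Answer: 2809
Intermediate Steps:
a(x, A) = 18*A (a(x, A) = 3*(A*6) = 3*(6*A) = 18*A)
y(P) = 76*P² (y(P) = 2*((P + 18*P)*(P + P)) = 2*((19*P)*(2*P)) = 2*(38*P²) = 76*P²)
B(N) = 76 (B(N) = 76*1² = 76*1 = 76)
(-129 + B(5))² = (-129 + 76)² = (-53)² = 2809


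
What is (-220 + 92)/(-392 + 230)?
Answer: 64/81 ≈ 0.79012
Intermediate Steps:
(-220 + 92)/(-392 + 230) = -128/(-162) = -128*(-1/162) = 64/81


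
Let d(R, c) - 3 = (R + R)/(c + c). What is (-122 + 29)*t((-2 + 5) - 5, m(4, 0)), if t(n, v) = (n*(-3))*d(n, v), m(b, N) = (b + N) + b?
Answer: -3069/2 ≈ -1534.5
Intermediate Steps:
m(b, N) = N + 2*b (m(b, N) = (N + b) + b = N + 2*b)
d(R, c) = 3 + R/c (d(R, c) = 3 + (R + R)/(c + c) = 3 + (2*R)/((2*c)) = 3 + (2*R)*(1/(2*c)) = 3 + R/c)
t(n, v) = -3*n*(3 + n/v) (t(n, v) = (n*(-3))*(3 + n/v) = (-3*n)*(3 + n/v) = -3*n*(3 + n/v))
(-122 + 29)*t((-2 + 5) - 5, m(4, 0)) = (-122 + 29)*(-3*((-2 + 5) - 5)*(((-2 + 5) - 5) + 3*(0 + 2*4))/(0 + 2*4)) = -(-279)*(3 - 5)*((3 - 5) + 3*(0 + 8))/(0 + 8) = -(-279)*(-2)*(-2 + 3*8)/8 = -(-279)*(-2)*(-2 + 24)/8 = -(-279)*(-2)*22/8 = -93*33/2 = -3069/2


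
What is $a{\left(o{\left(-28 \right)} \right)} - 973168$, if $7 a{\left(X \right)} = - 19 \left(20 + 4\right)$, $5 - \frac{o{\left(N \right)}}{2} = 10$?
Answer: $- \frac{6812632}{7} \approx -9.7323 \cdot 10^{5}$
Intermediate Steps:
$o{\left(N \right)} = -10$ ($o{\left(N \right)} = 10 - 20 = -10$)
$a{\left(X \right)} = - \frac{456}{7}$ ($a{\left(X \right)} = \frac{\left(-19\right) \left(20 + 4\right)}{7} = \frac{\left(-19\right) 24}{7} = \frac{1}{7} \left(-456\right) = - \frac{456}{7}$)
$a{\left(o{\left(-28 \right)} \right)} - 973168 = - \frac{456}{7} - 973168 = - \frac{6812632}{7}$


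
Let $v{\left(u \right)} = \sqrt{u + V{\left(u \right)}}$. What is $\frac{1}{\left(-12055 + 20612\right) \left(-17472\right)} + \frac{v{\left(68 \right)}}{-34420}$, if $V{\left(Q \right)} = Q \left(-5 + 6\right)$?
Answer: $- \frac{1}{149507904} - \frac{\sqrt{34}}{17210} \approx -0.00033882$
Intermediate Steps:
$V{\left(Q \right)} = Q$ ($V{\left(Q \right)} = Q 1 = Q$)
$v{\left(u \right)} = \sqrt{2} \sqrt{u}$ ($v{\left(u \right)} = \sqrt{u + u} = \sqrt{2 u} = \sqrt{2} \sqrt{u}$)
$\frac{1}{\left(-12055 + 20612\right) \left(-17472\right)} + \frac{v{\left(68 \right)}}{-34420} = \frac{1}{\left(-12055 + 20612\right) \left(-17472\right)} + \frac{\sqrt{2} \sqrt{68}}{-34420} = \frac{1}{8557} \left(- \frac{1}{17472}\right) + \sqrt{2} \cdot 2 \sqrt{17} \left(- \frac{1}{34420}\right) = \frac{1}{8557} \left(- \frac{1}{17472}\right) + 2 \sqrt{34} \left(- \frac{1}{34420}\right) = - \frac{1}{149507904} - \frac{\sqrt{34}}{17210}$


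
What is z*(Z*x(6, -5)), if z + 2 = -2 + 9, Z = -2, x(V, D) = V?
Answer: -60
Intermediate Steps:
z = 5 (z = -2 + (-2 + 9) = -2 + 7 = 5)
z*(Z*x(6, -5)) = 5*(-2*6) = 5*(-12) = -60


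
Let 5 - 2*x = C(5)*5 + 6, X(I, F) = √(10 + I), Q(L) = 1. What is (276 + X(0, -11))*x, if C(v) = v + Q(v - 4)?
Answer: -4278 - 31*√10/2 ≈ -4327.0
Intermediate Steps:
C(v) = 1 + v (C(v) = v + 1 = 1 + v)
x = -31/2 (x = 5/2 - ((1 + 5)*5 + 6)/2 = 5/2 - (6*5 + 6)/2 = 5/2 - (30 + 6)/2 = 5/2 - ½*36 = 5/2 - 18 = -31/2 ≈ -15.500)
(276 + X(0, -11))*x = (276 + √(10 + 0))*(-31/2) = (276 + √10)*(-31/2) = -4278 - 31*√10/2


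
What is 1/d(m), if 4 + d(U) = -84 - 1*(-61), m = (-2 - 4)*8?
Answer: -1/27 ≈ -0.037037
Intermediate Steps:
m = -48 (m = -6*8 = -48)
d(U) = -27 (d(U) = -4 + (-84 - 1*(-61)) = -4 + (-84 + 61) = -4 - 23 = -27)
1/d(m) = 1/(-27) = -1/27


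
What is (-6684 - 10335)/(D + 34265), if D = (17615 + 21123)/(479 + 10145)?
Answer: -90404928/182035049 ≈ -0.49663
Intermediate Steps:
D = 19369/5312 (D = 38738/10624 = 38738*(1/10624) = 19369/5312 ≈ 3.6463)
(-6684 - 10335)/(D + 34265) = (-6684 - 10335)/(19369/5312 + 34265) = -17019/182035049/5312 = -17019*5312/182035049 = -90404928/182035049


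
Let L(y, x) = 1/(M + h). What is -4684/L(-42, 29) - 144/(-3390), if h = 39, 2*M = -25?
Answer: -70131166/565 ≈ -1.2413e+5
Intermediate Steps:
M = -25/2 (M = (1/2)*(-25) = -25/2 ≈ -12.500)
L(y, x) = 2/53 (L(y, x) = 1/(-25/2 + 39) = 1/(53/2) = 2/53)
-4684/L(-42, 29) - 144/(-3390) = -4684/2/53 - 144/(-3390) = -4684*53/2 - 144*(-1/3390) = -124126 + 24/565 = -70131166/565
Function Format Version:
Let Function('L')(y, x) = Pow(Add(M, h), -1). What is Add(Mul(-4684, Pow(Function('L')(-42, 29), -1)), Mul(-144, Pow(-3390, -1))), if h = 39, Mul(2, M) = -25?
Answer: Rational(-70131166, 565) ≈ -1.2413e+5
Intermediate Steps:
M = Rational(-25, 2) (M = Mul(Rational(1, 2), -25) = Rational(-25, 2) ≈ -12.500)
Function('L')(y, x) = Rational(2, 53) (Function('L')(y, x) = Pow(Add(Rational(-25, 2), 39), -1) = Pow(Rational(53, 2), -1) = Rational(2, 53))
Add(Mul(-4684, Pow(Function('L')(-42, 29), -1)), Mul(-144, Pow(-3390, -1))) = Add(Mul(-4684, Pow(Rational(2, 53), -1)), Mul(-144, Pow(-3390, -1))) = Add(Mul(-4684, Rational(53, 2)), Mul(-144, Rational(-1, 3390))) = Add(-124126, Rational(24, 565)) = Rational(-70131166, 565)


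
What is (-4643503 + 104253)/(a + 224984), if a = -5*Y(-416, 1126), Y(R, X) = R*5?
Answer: -2269625/117692 ≈ -19.284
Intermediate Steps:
Y(R, X) = 5*R
a = 10400 (a = -25*(-416) = -5*(-2080) = 10400)
(-4643503 + 104253)/(a + 224984) = (-4643503 + 104253)/(10400 + 224984) = -4539250/235384 = -4539250*1/235384 = -2269625/117692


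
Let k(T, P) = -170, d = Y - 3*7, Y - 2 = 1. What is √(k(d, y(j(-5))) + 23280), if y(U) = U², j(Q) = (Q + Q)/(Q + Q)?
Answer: √23110 ≈ 152.02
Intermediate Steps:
Y = 3 (Y = 2 + 1 = 3)
j(Q) = 1 (j(Q) = (2*Q)/((2*Q)) = (2*Q)*(1/(2*Q)) = 1)
d = -18 (d = 3 - 3*7 = 3 - 21 = -18)
√(k(d, y(j(-5))) + 23280) = √(-170 + 23280) = √23110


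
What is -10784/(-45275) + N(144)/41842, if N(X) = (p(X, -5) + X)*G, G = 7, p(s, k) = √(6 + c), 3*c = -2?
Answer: 248430664/947198275 + 14*√3/62763 ≈ 0.26267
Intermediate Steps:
c = -⅔ (c = (⅓)*(-2) = -⅔ ≈ -0.66667)
p(s, k) = 4*√3/3 (p(s, k) = √(6 - ⅔) = √(16/3) = 4*√3/3)
N(X) = 7*X + 28*√3/3 (N(X) = (4*√3/3 + X)*7 = (X + 4*√3/3)*7 = 7*X + 28*√3/3)
-10784/(-45275) + N(144)/41842 = -10784/(-45275) + (7*144 + 28*√3/3)/41842 = -10784*(-1/45275) + (1008 + 28*√3/3)*(1/41842) = 10784/45275 + (504/20921 + 14*√3/62763) = 248430664/947198275 + 14*√3/62763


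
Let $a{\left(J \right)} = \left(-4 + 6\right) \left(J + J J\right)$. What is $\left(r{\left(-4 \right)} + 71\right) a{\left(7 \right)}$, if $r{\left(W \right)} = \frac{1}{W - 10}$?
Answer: $7944$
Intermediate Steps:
$a{\left(J \right)} = 2 J + 2 J^{2}$ ($a{\left(J \right)} = 2 \left(J + J^{2}\right) = 2 J + 2 J^{2}$)
$r{\left(W \right)} = \frac{1}{-10 + W}$
$\left(r{\left(-4 \right)} + 71\right) a{\left(7 \right)} = \left(\frac{1}{-10 - 4} + 71\right) 2 \cdot 7 \left(1 + 7\right) = \left(\frac{1}{-14} + 71\right) 2 \cdot 7 \cdot 8 = \left(- \frac{1}{14} + 71\right) 112 = \frac{993}{14} \cdot 112 = 7944$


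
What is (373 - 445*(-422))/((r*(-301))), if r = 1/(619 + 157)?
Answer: -146014488/301 ≈ -4.8510e+5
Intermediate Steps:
r = 1/776 ≈ 0.0012887
(373 - 445*(-422))/((r*(-301))) = (373 - 445*(-422))/(((1/776)*(-301))) = (373 + 187790)/(-301/776) = 188163*(-776/301) = -146014488/301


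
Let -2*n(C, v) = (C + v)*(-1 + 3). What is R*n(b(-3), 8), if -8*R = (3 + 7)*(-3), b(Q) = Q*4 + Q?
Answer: 105/4 ≈ 26.250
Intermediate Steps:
b(Q) = 5*Q (b(Q) = 4*Q + Q = 5*Q)
n(C, v) = -C - v (n(C, v) = -(C + v)*(-1 + 3)/2 = -(C + v)*2/2 = -(2*C + 2*v)/2 = -C - v)
R = 15/4 (R = -(3 + 7)*(-3)/8 = -5*(-3)/4 = -⅛*(-30) = 15/4 ≈ 3.7500)
R*n(b(-3), 8) = 15*(-5*(-3) - 1*8)/4 = 15*(-1*(-15) - 8)/4 = 15*(15 - 8)/4 = (15/4)*7 = 105/4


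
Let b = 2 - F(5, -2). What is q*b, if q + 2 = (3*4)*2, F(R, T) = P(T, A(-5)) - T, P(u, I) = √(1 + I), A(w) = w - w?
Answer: -22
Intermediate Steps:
A(w) = 0
F(R, T) = 1 - T (F(R, T) = √(1 + 0) - T = √1 - T = 1 - T)
q = 22 (q = -2 + (3*4)*2 = -2 + 12*2 = -2 + 24 = 22)
b = -1 (b = 2 - (1 - 1*(-2)) = 2 - (1 + 2) = 2 - 1*3 = 2 - 3 = -1)
q*b = 22*(-1) = -22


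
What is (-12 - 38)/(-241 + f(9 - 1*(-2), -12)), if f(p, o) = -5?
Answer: 25/123 ≈ 0.20325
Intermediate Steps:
(-12 - 38)/(-241 + f(9 - 1*(-2), -12)) = (-12 - 38)/(-241 - 5) = -50/(-246) = -50*(-1/246) = 25/123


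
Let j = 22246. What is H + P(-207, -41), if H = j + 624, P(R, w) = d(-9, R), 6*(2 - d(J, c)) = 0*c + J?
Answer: 45747/2 ≈ 22874.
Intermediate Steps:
d(J, c) = 2 - J/6 (d(J, c) = 2 - (0*c + J)/6 = 2 - (0 + J)/6 = 2 - J/6)
P(R, w) = 7/2 (P(R, w) = 2 - ⅙*(-9) = 2 + 3/2 = 7/2)
H = 22870 (H = 22246 + 624 = 22870)
H + P(-207, -41) = 22870 + 7/2 = 45747/2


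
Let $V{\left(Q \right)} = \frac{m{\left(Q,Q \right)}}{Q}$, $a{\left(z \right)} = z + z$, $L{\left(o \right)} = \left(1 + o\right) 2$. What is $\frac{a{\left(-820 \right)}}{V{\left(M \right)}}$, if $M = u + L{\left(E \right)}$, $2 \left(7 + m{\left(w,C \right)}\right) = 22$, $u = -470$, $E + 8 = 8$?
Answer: $191880$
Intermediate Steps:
$E = 0$ ($E = -8 + 8 = 0$)
$m{\left(w,C \right)} = 4$ ($m{\left(w,C \right)} = -7 + \frac{1}{2} \cdot 22 = -7 + 11 = 4$)
$L{\left(o \right)} = 2 + 2 o$
$a{\left(z \right)} = 2 z$
$M = -468$ ($M = -470 + \left(2 + 2 \cdot 0\right) = -470 + \left(2 + 0\right) = -470 + 2 = -468$)
$V{\left(Q \right)} = \frac{4}{Q}$
$\frac{a{\left(-820 \right)}}{V{\left(M \right)}} = \frac{2 \left(-820\right)}{4 \frac{1}{-468}} = - \frac{1640}{4 \left(- \frac{1}{468}\right)} = - \frac{1640}{- \frac{1}{117}} = \left(-1640\right) \left(-117\right) = 191880$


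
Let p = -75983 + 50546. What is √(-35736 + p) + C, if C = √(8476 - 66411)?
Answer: I*(√57935 + 3*√6797) ≈ 488.03*I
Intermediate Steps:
p = -25437
C = I*√57935 (C = √(-57935) = I*√57935 ≈ 240.7*I)
√(-35736 + p) + C = √(-35736 - 25437) + I*√57935 = √(-61173) + I*√57935 = 3*I*√6797 + I*√57935 = I*√57935 + 3*I*√6797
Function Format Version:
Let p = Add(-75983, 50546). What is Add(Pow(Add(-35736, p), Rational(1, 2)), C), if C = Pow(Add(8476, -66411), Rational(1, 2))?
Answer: Mul(I, Add(Pow(57935, Rational(1, 2)), Mul(3, Pow(6797, Rational(1, 2))))) ≈ Mul(488.03, I)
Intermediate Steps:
p = -25437
C = Mul(I, Pow(57935, Rational(1, 2))) (C = Pow(-57935, Rational(1, 2)) = Mul(I, Pow(57935, Rational(1, 2))) ≈ Mul(240.70, I))
Add(Pow(Add(-35736, p), Rational(1, 2)), C) = Add(Pow(Add(-35736, -25437), Rational(1, 2)), Mul(I, Pow(57935, Rational(1, 2)))) = Add(Pow(-61173, Rational(1, 2)), Mul(I, Pow(57935, Rational(1, 2)))) = Add(Mul(3, I, Pow(6797, Rational(1, 2))), Mul(I, Pow(57935, Rational(1, 2)))) = Add(Mul(I, Pow(57935, Rational(1, 2))), Mul(3, I, Pow(6797, Rational(1, 2))))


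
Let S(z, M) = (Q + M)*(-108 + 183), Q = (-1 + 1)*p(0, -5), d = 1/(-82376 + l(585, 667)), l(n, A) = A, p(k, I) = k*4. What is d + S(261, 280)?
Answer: 1715888999/81709 ≈ 21000.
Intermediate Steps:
p(k, I) = 4*k
d = -1/81709 (d = 1/(-82376 + 667) = 1/(-81709) = -1/81709 ≈ -1.2239e-5)
Q = 0 (Q = (-1 + 1)*(4*0) = 0*0 = 0)
S(z, M) = 75*M (S(z, M) = (0 + M)*(-108 + 183) = M*75 = 75*M)
d + S(261, 280) = -1/81709 + 75*280 = -1/81709 + 21000 = 1715888999/81709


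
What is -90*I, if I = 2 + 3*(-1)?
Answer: 90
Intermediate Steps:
I = -1 (I = 2 - 3 = -1)
-90*I = -90*(-1) = 90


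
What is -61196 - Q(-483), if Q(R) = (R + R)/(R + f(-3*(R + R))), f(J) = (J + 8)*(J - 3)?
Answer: -171601477962/2804129 ≈ -61196.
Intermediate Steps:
f(J) = (-3 + J)*(8 + J) (f(J) = (8 + J)*(-3 + J) = (-3 + J)*(8 + J))
Q(R) = 2*R/(-24 - 29*R + 36*R²) (Q(R) = (R + R)/(R + (-24 + (-3*(R + R))² + 5*(-3*(R + R)))) = (2*R)/(R + (-24 + (-6*R)² + 5*(-6*R))) = (2*R)/(R + (-24 + 36*R² - 30*R)) = (2*R)/(R + (-24 - 30*R + 36*R²)) = (2*R)/(-24 - 29*R + 36*R²) = 2*R/(-24 - 29*R + 36*R²))
-61196 - Q(-483) = -61196 - 2*(-483)/(-24 - 29*(-483) + 36*(-483)²) = -61196 - 2*(-483)/(-24 + 14007 + 36*233289) = -61196 - 2*(-483)/(-24 + 14007 + 8398404) = -61196 - 2*(-483)/8412387 = -61196 - 1*(-322/2804129) = -61196 + 322/2804129 = -171601477962/2804129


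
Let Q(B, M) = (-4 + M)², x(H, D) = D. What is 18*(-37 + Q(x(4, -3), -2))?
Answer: -18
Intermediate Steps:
18*(-37 + Q(x(4, -3), -2)) = 18*(-37 + (-4 - 2)²) = 18*(-37 + (-6)²) = 18*(-37 + 36) = 18*(-1) = -18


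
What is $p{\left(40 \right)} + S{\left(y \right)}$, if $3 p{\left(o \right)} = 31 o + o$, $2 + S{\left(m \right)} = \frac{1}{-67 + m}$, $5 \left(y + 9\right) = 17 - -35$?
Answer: $\frac{417857}{984} \approx 424.65$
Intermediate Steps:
$y = \frac{7}{5}$ ($y = -9 + \frac{17 - -35}{5} = -9 + \frac{17 + 35}{5} = -9 + \frac{1}{5} \cdot 52 = -9 + \frac{52}{5} = \frac{7}{5} \approx 1.4$)
$S{\left(m \right)} = -2 + \frac{1}{-67 + m}$
$p{\left(o \right)} = \frac{32 o}{3}$ ($p{\left(o \right)} = \frac{31 o + o}{3} = \frac{32 o}{3}$)
$p{\left(40 \right)} + S{\left(y \right)} = \frac{32}{3} \cdot 40 + \frac{135 - \frac{14}{5}}{-67 + \frac{7}{5}} = \frac{1280}{3} + \frac{135 - \frac{14}{5}}{- \frac{328}{5}} = \frac{1280}{3} - \frac{661}{328} = \frac{417857}{984}$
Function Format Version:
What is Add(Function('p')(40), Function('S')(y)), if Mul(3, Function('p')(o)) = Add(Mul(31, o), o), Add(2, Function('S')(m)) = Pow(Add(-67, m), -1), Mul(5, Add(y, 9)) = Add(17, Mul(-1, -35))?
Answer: Rational(417857, 984) ≈ 424.65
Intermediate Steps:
y = Rational(7, 5) (y = Add(-9, Mul(Rational(1, 5), Add(17, Mul(-1, -35)))) = Add(-9, Mul(Rational(1, 5), Add(17, 35))) = Add(-9, Mul(Rational(1, 5), 52)) = Add(-9, Rational(52, 5)) = Rational(7, 5) ≈ 1.4000)
Function('S')(m) = Add(-2, Pow(Add(-67, m), -1))
Function('p')(o) = Mul(Rational(32, 3), o) (Function('p')(o) = Mul(Rational(1, 3), Add(Mul(31, o), o)) = Mul(Rational(1, 3), Mul(32, o)) = Mul(Rational(32, 3), o))
Add(Function('p')(40), Function('S')(y)) = Add(Mul(Rational(32, 3), 40), Mul(Pow(Add(-67, Rational(7, 5)), -1), Add(135, Mul(-2, Rational(7, 5))))) = Add(Rational(1280, 3), Mul(Pow(Rational(-328, 5), -1), Add(135, Rational(-14, 5)))) = Add(Rational(1280, 3), Mul(Rational(-5, 328), Rational(661, 5))) = Add(Rational(1280, 3), Rational(-661, 328)) = Rational(417857, 984)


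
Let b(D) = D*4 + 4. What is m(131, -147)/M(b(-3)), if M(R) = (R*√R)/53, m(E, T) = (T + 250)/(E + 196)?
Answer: 5459*I*√2/10464 ≈ 0.73779*I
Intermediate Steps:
b(D) = 4 + 4*D (b(D) = 4*D + 4 = 4 + 4*D)
m(E, T) = (250 + T)/(196 + E)
M(R) = R^(3/2)/53 (M(R) = R^(3/2)*(1/53) = R^(3/2)/53)
m(131, -147)/M(b(-3)) = ((250 - 147)/(196 + 131))/(((4 + 4*(-3))^(3/2)/53)) = (103/327)/(((4 - 12)^(3/2)/53)) = ((1/327)*103)/(((-8)^(3/2)/53)) = 103/(327*(((-16*I*√2)/53))) = 103/(327*((-16*I*√2/53))) = 103*(53*I*√2/32)/327 = 5459*I*√2/10464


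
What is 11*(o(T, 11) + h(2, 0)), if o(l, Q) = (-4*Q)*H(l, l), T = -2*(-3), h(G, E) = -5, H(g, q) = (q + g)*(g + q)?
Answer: -69751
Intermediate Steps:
H(g, q) = (g + q)² (H(g, q) = (g + q)*(g + q) = (g + q)²)
T = 6
o(l, Q) = -16*Q*l² (o(l, Q) = (-4*Q)*(l + l)² = (-4*Q)*(2*l)² = (-4*Q)*(4*l²) = -16*Q*l²)
11*(o(T, 11) + h(2, 0)) = 11*(-16*11*6² - 5) = 11*(-16*11*36 - 5) = 11*(-6336 - 5) = 11*(-6341) = -69751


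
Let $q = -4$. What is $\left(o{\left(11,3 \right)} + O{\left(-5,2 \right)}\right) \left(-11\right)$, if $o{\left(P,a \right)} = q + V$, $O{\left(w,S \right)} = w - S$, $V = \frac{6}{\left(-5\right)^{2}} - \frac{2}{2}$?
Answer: $\frac{3234}{25} \approx 129.36$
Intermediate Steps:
$V = - \frac{19}{25}$ ($V = \frac{6}{25} - 1 = - \frac{19}{25} \approx -0.76$)
$o{\left(P,a \right)} = - \frac{119}{25}$ ($o{\left(P,a \right)} = -4 - \frac{19}{25} = - \frac{119}{25}$)
$\left(o{\left(11,3 \right)} + O{\left(-5,2 \right)}\right) \left(-11\right) = \left(- \frac{119}{25} - 7\right) \left(-11\right) = \left(- \frac{294}{25}\right) \left(-11\right) = \frac{3234}{25}$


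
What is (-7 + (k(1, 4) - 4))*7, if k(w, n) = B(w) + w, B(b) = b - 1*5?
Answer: -98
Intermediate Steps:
B(b) = -5 + b (B(b) = b - 5 = -5 + b)
k(w, n) = -5 + 2*w (k(w, n) = (-5 + w) + w = -5 + 2*w)
(-7 + (k(1, 4) - 4))*7 = (-7 + ((-5 + 2*1) - 4))*7 = (-7 + ((-5 + 2) - 4))*7 = (-7 + (-3 - 4))*7 = (-7 - 7)*7 = -14*7 = -98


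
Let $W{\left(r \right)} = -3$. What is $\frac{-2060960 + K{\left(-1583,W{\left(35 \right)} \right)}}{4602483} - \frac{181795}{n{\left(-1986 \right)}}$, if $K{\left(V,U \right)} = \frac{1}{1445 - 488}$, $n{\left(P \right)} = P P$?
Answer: $- \frac{953335602448841}{1930279105778364} \approx -0.49389$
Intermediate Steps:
$n{\left(P \right)} = P^{2}$
$K{\left(V,U \right)} = \frac{1}{957}$
$\frac{-2060960 + K{\left(-1583,W{\left(35 \right)} \right)}}{4602483} - \frac{181795}{n{\left(-1986 \right)}} = \frac{-2060960 + \frac{1}{957}}{4602483} - \frac{181795}{\left(-1986\right)^{2}} = \left(- \frac{1972338719}{957}\right) \frac{1}{4602483} - \frac{181795}{3944196} = - \frac{1972338719}{4404576231} - \frac{181795}{3944196} = - \frac{953335602448841}{1930279105778364}$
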